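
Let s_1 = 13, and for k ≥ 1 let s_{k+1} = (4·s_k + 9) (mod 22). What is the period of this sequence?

We have s_1 = 13,  s_2 = 17,  s_3 = 11,  s_4 = 9,  s_5 = 1,  s_6 = 13.
The sequence repeats with period 5.

5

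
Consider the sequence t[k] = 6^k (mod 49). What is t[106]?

43

t[1] = 6,  t[2] = 36,  t[3] = 20,  t[4] = 22,  t[5] = 34,  t[6] = 8,  t[7] = 48,  t[8] = 43,  t[9] = 13,  t[10] = 29,  t[11] = 27,  t[12] = 15,  t[13] = 41,  t[14] = 1,  t[15] = 6.
The sequence repeats with period 14.
So t[106] = t[1 + ((106-1) mod 14)] = t[8] = 43.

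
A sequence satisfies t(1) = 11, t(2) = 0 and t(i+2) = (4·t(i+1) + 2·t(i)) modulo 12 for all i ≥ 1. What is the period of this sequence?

Computing terms: t(1) = 11, t(2) = 0, t(3) = 10, t(4) = 4, t(5) = 0, t(6) = 8, t(7) = 8, t(8) = 0, t(9) = 4, t(10) = 4, t(11) = 0.
Since (t(10), t(11)) = (t(4), t(5)) = (4, 0) (two consecutive terms determine the rest), the sequence is eventually periodic: after a pre-period of length 3 it cycles with period 6.

6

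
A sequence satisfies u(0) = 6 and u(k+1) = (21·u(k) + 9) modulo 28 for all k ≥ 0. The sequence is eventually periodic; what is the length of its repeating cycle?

4

Computing terms: u(0) = 6, u(1) = 23, u(2) = 16, u(3) = 9, u(4) = 2, u(5) = 23.
Since u(5) = u(1) = 23, the sequence is eventually periodic: after a pre-period of length 1 it cycles with period 4.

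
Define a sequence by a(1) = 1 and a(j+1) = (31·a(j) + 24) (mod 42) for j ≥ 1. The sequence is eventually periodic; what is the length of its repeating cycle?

6

a(1) = 1,  a(2) = 13,  a(3) = 7,  a(4) = 31,  a(5) = 19,  a(6) = 25,  a(7) = 1.
Since a(7) = a(1) = 1, the sequence is periodic with period 6.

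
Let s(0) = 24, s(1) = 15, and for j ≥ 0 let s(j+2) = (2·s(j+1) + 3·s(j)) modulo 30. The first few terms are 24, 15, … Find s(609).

s(0) = 24; s(1) = 15; s(2) = 12; s(3) = 9; s(4) = 24; s(5) = 15.
The sequence repeats with period 4.
So s(609) = s(0 + ((609-0) mod 4)) = s(1) = 15.

15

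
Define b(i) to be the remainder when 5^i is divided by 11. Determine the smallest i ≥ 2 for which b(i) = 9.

4

b(1) = 5,  b(2) = 3,  b(3) = 4,  b(4) = 9,  b(5) = 1,  b(6) = 5.
Since b(6) = b(1) = 5, the sequence is periodic with period 5.
The value 9 first appears (with i ≥ 2) at b(4).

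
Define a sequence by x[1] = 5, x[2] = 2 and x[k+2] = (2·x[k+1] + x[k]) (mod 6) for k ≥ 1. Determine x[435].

x[1] = 5; x[2] = 2; x[3] = 3; x[4] = 2; x[5] = 1; x[6] = 4; x[7] = 3; x[8] = 4; x[9] = 5; x[10] = 2.
Since (x[9], x[10]) = (x[1], x[2]) = (5, 2) (two consecutive terms determine the rest), the sequence is periodic with period 8.
(435 - 1) mod 8 = 2, so x[435] = x[3] = 3.

3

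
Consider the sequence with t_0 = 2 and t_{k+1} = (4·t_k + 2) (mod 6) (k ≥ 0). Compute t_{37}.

4

Computing terms: t_0 = 2, t_1 = 4, t_2 = 0, t_3 = 2.
The sequence repeats with period 3.
(37 - 0) mod 3 = 1, so t_{37} = t_1 = 4.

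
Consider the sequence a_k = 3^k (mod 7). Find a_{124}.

4

Listing terms: a_1 = 3; a_2 = 2; a_3 = 6; a_4 = 4; a_5 = 5; a_6 = 1; a_7 = 3.
The sequence repeats with period 6.
(124 - 1) mod 6 = 3, so a_{124} = a_4 = 4.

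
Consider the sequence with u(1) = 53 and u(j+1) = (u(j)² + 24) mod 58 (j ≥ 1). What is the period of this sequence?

4

u(1) = 53; u(2) = 49; u(3) = 47; u(4) = 29; u(5) = 53.
Since u(5) = u(1) = 53, the sequence is periodic with period 4.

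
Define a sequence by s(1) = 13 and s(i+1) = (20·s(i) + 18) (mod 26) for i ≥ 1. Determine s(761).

We have s(1) = 13,  s(2) = 18,  s(3) = 14,  s(4) = 12,  s(5) = 24,  s(6) = 4,  s(7) = 20,  s(8) = 2,  s(9) = 6,  s(10) = 8,  s(11) = 22,  s(12) = 16,  s(13) = 0,  s(14) = 18.
Since s(14) = s(2) = 18, the sequence is eventually periodic: after a pre-period of length 1 it cycles with period 12.
For i ≥ 2, s(i) depends only on (i - 2) mod 12. (761 - 2) mod 12 = 3, so s(761) = s(5) = 24.

24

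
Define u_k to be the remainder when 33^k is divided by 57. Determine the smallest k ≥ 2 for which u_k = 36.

Computing terms: u_1 = 33; u_2 = 6; u_3 = 27; u_4 = 36; u_5 = 48; u_6 = 45; u_7 = 3; u_8 = 42; u_9 = 18; u_{10} = 24; u_{11} = 51; u_{12} = 30; u_{13} = 21; u_{14} = 9; u_{15} = 12; u_{16} = 54; u_{17} = 15; u_{18} = 39; u_{19} = 33.
Since u_{19} = u_1 = 33, the sequence is periodic with period 18.
The value 36 first appears (with k ≥ 2) at u_4.

4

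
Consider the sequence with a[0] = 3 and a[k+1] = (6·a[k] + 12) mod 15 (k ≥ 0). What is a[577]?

Computing terms: a[0] = 3,  a[1] = 0,  a[2] = 12,  a[3] = 9,  a[4] = 6,  a[5] = 3.
The sequence repeats with period 5.
(577 - 0) mod 5 = 2, so a[577] = a[2] = 12.

12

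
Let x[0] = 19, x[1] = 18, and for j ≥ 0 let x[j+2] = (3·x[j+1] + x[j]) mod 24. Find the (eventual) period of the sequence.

Computing terms: x[0] = 19; x[1] = 18; x[2] = 1; x[3] = 21; x[4] = 16; x[5] = 21; x[6] = 7; x[7] = 18; x[8] = 13; x[9] = 9; x[10] = 16; x[11] = 9; x[12] = 19; x[13] = 18.
Since (x[12], x[13]) = (x[0], x[1]) = (19, 18) (two consecutive terms determine the rest), the sequence is periodic with period 12.

12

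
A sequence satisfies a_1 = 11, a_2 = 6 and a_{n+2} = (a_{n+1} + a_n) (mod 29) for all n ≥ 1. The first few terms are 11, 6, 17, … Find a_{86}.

a_1 = 11; a_2 = 6; a_3 = 17; a_4 = 23; a_5 = 11; a_6 = 5; a_7 = 16; a_8 = 21; a_9 = 8; a_{10} = 0; a_{11} = 8; a_{12} = 8; a_{13} = 16; a_{14} = 24; a_{15} = 11; a_{16} = 6.
The sequence repeats with period 14.
So a_{86} = a_{1 + ((86-1) mod 14)} = a_2 = 6.

6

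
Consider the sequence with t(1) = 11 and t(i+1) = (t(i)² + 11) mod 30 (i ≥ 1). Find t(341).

We have t(1) = 11; t(2) = 12; t(3) = 5; t(4) = 6; t(5) = 17; t(6) = 0; t(7) = 11.
Since t(7) = t(1) = 11, the sequence is periodic with period 6.
So t(341) = t(1 + ((341-1) mod 6)) = t(5) = 17.

17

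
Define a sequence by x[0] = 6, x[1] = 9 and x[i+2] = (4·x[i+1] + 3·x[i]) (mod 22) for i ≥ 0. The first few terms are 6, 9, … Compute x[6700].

x[0] = 6, x[1] = 9, x[2] = 10, x[3] = 1, x[4] = 12, x[5] = 7, x[6] = 20, x[7] = 13, x[8] = 2, x[9] = 3, x[10] = 18, x[11] = 15, x[12] = 4, x[13] = 17, x[14] = 14, x[15] = 19, x[16] = 8, x[17] = 1, x[18] = 6, x[19] = 5, x[20] = 16, x[21] = 13, x[22] = 12, x[23] = 21, x[24] = 10, x[25] = 15, x[26] = 2, x[27] = 9, x[28] = 20, x[29] = 19, x[30] = 4, x[31] = 7, x[32] = 18, x[33] = 5, x[34] = 8, x[35] = 3, x[36] = 14, x[37] = 21, x[38] = 16, x[39] = 17, x[40] = 6, x[41] = 9.
The sequence repeats with period 40.
(6700 - 0) mod 40 = 20, so x[6700] = x[20] = 16.

16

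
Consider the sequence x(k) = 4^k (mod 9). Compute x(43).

4

Listing terms: x(1) = 4; x(2) = 7; x(3) = 1; x(4) = 4.
Since x(4) = x(1) = 4, the sequence is periodic with period 3.
(43 - 1) mod 3 = 0, so x(43) = x(1) = 4.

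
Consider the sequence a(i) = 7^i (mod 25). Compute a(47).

18

a(1) = 7; a(2) = 24; a(3) = 18; a(4) = 1; a(5) = 7.
The sequence repeats with period 4.
So a(47) = a(1 + ((47-1) mod 4)) = a(3) = 18.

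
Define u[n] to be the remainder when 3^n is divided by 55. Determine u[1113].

38

Listing terms: u[1] = 3; u[2] = 9; u[3] = 27; u[4] = 26; u[5] = 23; u[6] = 14; u[7] = 42; u[8] = 16; u[9] = 48; u[10] = 34; u[11] = 47; u[12] = 31; u[13] = 38; u[14] = 4; u[15] = 12; u[16] = 36; u[17] = 53; u[18] = 49; u[19] = 37; u[20] = 1; u[21] = 3.
Since u[21] = u[1] = 3, the sequence is periodic with period 20.
(1113 - 1) mod 20 = 12, so u[1113] = u[13] = 38.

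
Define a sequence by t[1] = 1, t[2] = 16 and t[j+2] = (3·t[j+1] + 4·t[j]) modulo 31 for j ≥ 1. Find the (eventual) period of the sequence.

10

We have t[1] = 1,  t[2] = 16,  t[3] = 21,  t[4] = 3,  t[5] = 0,  t[6] = 12,  t[7] = 5,  t[8] = 1,  t[9] = 23,  t[10] = 11,  t[11] = 1,  t[12] = 16.
Since (t[11], t[12]) = (t[1], t[2]) = (1, 16) (two consecutive terms determine the rest), the sequence is periodic with period 10.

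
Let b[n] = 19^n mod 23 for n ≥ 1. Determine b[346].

12

Listing terms: b[1] = 19, b[2] = 16, b[3] = 5, b[4] = 3, b[5] = 11, b[6] = 2, b[7] = 15, b[8] = 9, b[9] = 10, b[10] = 6, b[11] = 22, b[12] = 4, b[13] = 7, b[14] = 18, b[15] = 20, b[16] = 12, b[17] = 21, b[18] = 8, b[19] = 14, b[20] = 13, b[21] = 17, b[22] = 1, b[23] = 19.
The sequence repeats with period 22.
So b[346] = b[1 + ((346-1) mod 22)] = b[16] = 12.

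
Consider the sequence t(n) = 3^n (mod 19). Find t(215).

t(0) = 1,  t(1) = 3,  t(2) = 9,  t(3) = 8,  t(4) = 5,  t(5) = 15,  t(6) = 7,  t(7) = 2,  t(8) = 6,  t(9) = 18,  t(10) = 16,  t(11) = 10,  t(12) = 11,  t(13) = 14,  t(14) = 4,  t(15) = 12,  t(16) = 17,  t(17) = 13,  t(18) = 1.
The sequence repeats with period 18.
So t(215) = t(0 + ((215-0) mod 18)) = t(17) = 13.

13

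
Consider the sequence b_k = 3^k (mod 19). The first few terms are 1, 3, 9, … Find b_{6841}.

3

b_0 = 1,  b_1 = 3,  b_2 = 9,  b_3 = 8,  b_4 = 5,  b_5 = 15,  b_6 = 7,  b_7 = 2,  b_8 = 6,  b_9 = 18,  b_{10} = 16,  b_{11} = 10,  b_{12} = 11,  b_{13} = 14,  b_{14} = 4,  b_{15} = 12,  b_{16} = 17,  b_{17} = 13,  b_{18} = 1.
Since b_{18} = b_0 = 1, the sequence is periodic with period 18.
So b_{6841} = b_{0 + ((6841-0) mod 18)} = b_1 = 3.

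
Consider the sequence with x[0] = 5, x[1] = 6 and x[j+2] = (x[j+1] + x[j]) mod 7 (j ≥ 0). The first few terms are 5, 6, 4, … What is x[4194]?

4

Listing terms: x[0] = 5,  x[1] = 6,  x[2] = 4,  x[3] = 3,  x[4] = 0,  x[5] = 3,  x[6] = 3,  x[7] = 6,  x[8] = 2,  x[9] = 1,  x[10] = 3,  x[11] = 4,  x[12] = 0,  x[13] = 4,  x[14] = 4,  x[15] = 1,  x[16] = 5,  x[17] = 6.
Since (x[16], x[17]) = (x[0], x[1]) = (5, 6) (two consecutive terms determine the rest), the sequence is periodic with period 16.
(4194 - 0) mod 16 = 2, so x[4194] = x[2] = 4.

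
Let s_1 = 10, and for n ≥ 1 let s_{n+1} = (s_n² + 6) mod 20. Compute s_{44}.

Listing terms: s_1 = 10,  s_2 = 6,  s_3 = 2,  s_4 = 10.
Since s_4 = s_1 = 10, the sequence is periodic with period 3.
So s_{44} = s_{1 + ((44-1) mod 3)} = s_2 = 6.

6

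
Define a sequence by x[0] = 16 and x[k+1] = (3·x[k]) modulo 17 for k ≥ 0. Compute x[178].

8

x[0] = 16; x[1] = 14; x[2] = 8; x[3] = 7; x[4] = 4; x[5] = 12; x[6] = 2; x[7] = 6; x[8] = 1; x[9] = 3; x[10] = 9; x[11] = 10; x[12] = 13; x[13] = 5; x[14] = 15; x[15] = 11; x[16] = 16.
The sequence repeats with period 16.
So x[178] = x[0 + ((178-0) mod 16)] = x[2] = 8.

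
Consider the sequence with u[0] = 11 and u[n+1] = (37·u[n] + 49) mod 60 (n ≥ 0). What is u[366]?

Computing terms: u[0] = 11, u[1] = 36, u[2] = 1, u[3] = 26, u[4] = 51, u[5] = 16, u[6] = 41, u[7] = 6, u[8] = 31, u[9] = 56, u[10] = 21, u[11] = 46, u[12] = 11.
The sequence repeats with period 12.
(366 - 0) mod 12 = 6, so u[366] = u[6] = 41.

41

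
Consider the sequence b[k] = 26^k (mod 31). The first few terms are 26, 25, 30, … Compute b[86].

We have b[1] = 26; b[2] = 25; b[3] = 30; b[4] = 5; b[5] = 6; b[6] = 1; b[7] = 26.
The sequence repeats with period 6.
(86 - 1) mod 6 = 1, so b[86] = b[2] = 25.

25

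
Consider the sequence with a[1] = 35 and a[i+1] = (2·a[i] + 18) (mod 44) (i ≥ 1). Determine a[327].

We have a[1] = 35; a[2] = 0; a[3] = 18; a[4] = 10; a[5] = 38; a[6] = 6; a[7] = 30; a[8] = 34; a[9] = 42; a[10] = 14; a[11] = 2; a[12] = 22; a[13] = 18.
Since a[13] = a[3] = 18, the sequence is eventually periodic: after a pre-period of length 2 it cycles with period 10.
For i ≥ 3, a[i] depends only on (i - 3) mod 10. (327 - 3) mod 10 = 4, so a[327] = a[7] = 30.

30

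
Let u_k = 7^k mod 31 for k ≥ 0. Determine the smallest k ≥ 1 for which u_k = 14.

4

u_0 = 1,  u_1 = 7,  u_2 = 18,  u_3 = 2,  u_4 = 14,  u_5 = 5,  u_6 = 4,  u_7 = 28,  u_8 = 10,  u_9 = 8,  u_{10} = 25,  u_{11} = 20,  u_{12} = 16,  u_{13} = 19,  u_{14} = 9,  u_{15} = 1.
The sequence repeats with period 15.
The value 14 first appears (with k ≥ 1) at u_4.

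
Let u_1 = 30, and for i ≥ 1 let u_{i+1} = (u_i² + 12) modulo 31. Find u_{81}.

Listing terms: u_1 = 30,  u_2 = 13,  u_3 = 26,  u_4 = 6,  u_5 = 17,  u_6 = 22,  u_7 = 0,  u_8 = 12,  u_9 = 1,  u_{10} = 13.
Since u_{10} = u_2 = 13, the sequence is eventually periodic: after a pre-period of length 1 it cycles with period 8.
For i ≥ 2, u_i depends only on (i - 2) mod 8. (81 - 2) mod 8 = 7, so u_{81} = u_9 = 1.

1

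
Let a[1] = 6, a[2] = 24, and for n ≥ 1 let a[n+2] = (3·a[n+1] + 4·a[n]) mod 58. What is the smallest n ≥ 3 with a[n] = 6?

15

We have a[1] = 6; a[2] = 24; a[3] = 38; a[4] = 36; a[5] = 28; a[6] = 54; a[7] = 42; a[8] = 52; a[9] = 34; a[10] = 20; a[11] = 22; a[12] = 30; a[13] = 4; a[14] = 16; a[15] = 6; a[16] = 24.
Since (a[15], a[16]) = (a[1], a[2]) = (6, 24) (two consecutive terms determine the rest), the sequence is periodic with period 14.
The value 6 next appears (with n ≥ 3) at a[15].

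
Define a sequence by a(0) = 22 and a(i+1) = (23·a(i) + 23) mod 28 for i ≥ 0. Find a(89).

17

a(0) = 22,  a(1) = 25,  a(2) = 10,  a(3) = 1,  a(4) = 18,  a(5) = 17,  a(6) = 22.
Since a(6) = a(0) = 22, the sequence is periodic with period 6.
(89 - 0) mod 6 = 5, so a(89) = a(5) = 17.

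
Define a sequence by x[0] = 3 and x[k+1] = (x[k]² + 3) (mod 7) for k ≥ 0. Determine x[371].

Computing terms: x[0] = 3, x[1] = 5, x[2] = 0, x[3] = 3.
The sequence repeats with period 3.
(371 - 0) mod 3 = 2, so x[371] = x[2] = 0.

0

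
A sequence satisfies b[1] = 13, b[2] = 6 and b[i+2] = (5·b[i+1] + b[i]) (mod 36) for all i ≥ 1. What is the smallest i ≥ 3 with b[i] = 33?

10

Listing terms: b[1] = 13; b[2] = 6; b[3] = 7; b[4] = 5; b[5] = 32; b[6] = 21; b[7] = 29; b[8] = 22; b[9] = 31; b[10] = 33; b[11] = 16; b[12] = 5; b[13] = 5; b[14] = 30; b[15] = 11; b[16] = 13; b[17] = 4; b[18] = 33; b[19] = 25; b[20] = 14; b[21] = 23; b[22] = 21; b[23] = 20; b[24] = 13; b[25] = 13; b[26] = 6.
Since (b[25], b[26]) = (b[1], b[2]) = (13, 6) (two consecutive terms determine the rest), the sequence is periodic with period 24.
The value 33 first appears (with i ≥ 3) at b[10].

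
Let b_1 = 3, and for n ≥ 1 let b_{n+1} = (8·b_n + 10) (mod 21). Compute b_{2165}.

6

Computing terms: b_1 = 3,  b_2 = 13,  b_3 = 9,  b_4 = 19,  b_5 = 15,  b_6 = 4,  b_7 = 0,  b_8 = 10,  b_9 = 6,  b_{10} = 16,  b_{11} = 12,  b_{12} = 1,  b_{13} = 18,  b_{14} = 7,  b_{15} = 3.
The sequence repeats with period 14.
(2165 - 1) mod 14 = 8, so b_{2165} = b_9 = 6.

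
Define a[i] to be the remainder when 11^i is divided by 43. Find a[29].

a[0] = 1,  a[1] = 11,  a[2] = 35,  a[3] = 41,  a[4] = 21,  a[5] = 16,  a[6] = 4,  a[7] = 1.
The sequence repeats with period 7.
(29 - 0) mod 7 = 1, so a[29] = a[1] = 11.

11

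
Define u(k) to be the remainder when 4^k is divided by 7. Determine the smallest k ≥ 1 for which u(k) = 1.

3

We have u(0) = 1, u(1) = 4, u(2) = 2, u(3) = 1.
Since u(3) = u(0) = 1, the sequence is periodic with period 3.
The value 1 next appears (with k ≥ 1) at u(3).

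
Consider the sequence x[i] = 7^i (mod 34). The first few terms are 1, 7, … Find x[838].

9

x[0] = 1, x[1] = 7, x[2] = 15, x[3] = 3, x[4] = 21, x[5] = 11, x[6] = 9, x[7] = 29, x[8] = 33, x[9] = 27, x[10] = 19, x[11] = 31, x[12] = 13, x[13] = 23, x[14] = 25, x[15] = 5, x[16] = 1.
The sequence repeats with period 16.
So x[838] = x[0 + ((838-0) mod 16)] = x[6] = 9.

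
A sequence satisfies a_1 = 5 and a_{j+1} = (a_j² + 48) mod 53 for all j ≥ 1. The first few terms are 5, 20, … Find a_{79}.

41

We have a_1 = 5; a_2 = 20; a_3 = 24; a_4 = 41; a_5 = 33; a_6 = 24.
Since a_6 = a_3 = 24, the sequence is eventually periodic: after a pre-period of length 2 it cycles with period 3.
For j ≥ 3, a_j depends only on (j - 3) mod 3. (79 - 3) mod 3 = 1, so a_{79} = a_4 = 41.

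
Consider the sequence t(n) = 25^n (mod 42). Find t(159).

Listing terms: t(1) = 25; t(2) = 37; t(3) = 1; t(4) = 25.
Since t(4) = t(1) = 25, the sequence is periodic with period 3.
(159 - 1) mod 3 = 2, so t(159) = t(3) = 1.

1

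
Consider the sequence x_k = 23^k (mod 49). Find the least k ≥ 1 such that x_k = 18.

Computing terms: x_0 = 1; x_1 = 23; x_2 = 39; x_3 = 15; x_4 = 2; x_5 = 46; x_6 = 29; x_7 = 30; x_8 = 4; x_9 = 43; x_{10} = 9; x_{11} = 11; x_{12} = 8; x_{13} = 37; x_{14} = 18; x_{15} = 22; x_{16} = 16; x_{17} = 25; x_{18} = 36; x_{19} = 44; x_{20} = 32; x_{21} = 1.
Since x_{21} = x_0 = 1, the sequence is periodic with period 21.
The value 18 first appears (with k ≥ 1) at x_{14}.

14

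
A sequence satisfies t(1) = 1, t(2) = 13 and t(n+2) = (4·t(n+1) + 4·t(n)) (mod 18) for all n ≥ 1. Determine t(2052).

0

Computing terms: t(1) = 1; t(2) = 13; t(3) = 2; t(4) = 6; t(5) = 14; t(6) = 8; t(7) = 16; t(8) = 6; t(9) = 16; t(10) = 16; t(11) = 2; t(12) = 0; t(13) = 8; t(14) = 14; t(15) = 16; t(16) = 12; t(17) = 4; t(18) = 10; t(19) = 2; t(20) = 12; t(21) = 2; t(22) = 2; t(23) = 16; t(24) = 0; t(25) = 10; t(26) = 4; t(27) = 2; t(28) = 6.
Since (t(27), t(28)) = (t(3), t(4)) = (2, 6) (two consecutive terms determine the rest), the sequence is eventually periodic: after a pre-period of length 2 it cycles with period 24.
For n ≥ 3, t(n) depends only on (n - 3) mod 24. (2052 - 3) mod 24 = 9, so t(2052) = t(12) = 0.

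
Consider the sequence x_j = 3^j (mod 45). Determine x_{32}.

36

Computing terms: x_1 = 3,  x_2 = 9,  x_3 = 27,  x_4 = 36,  x_5 = 18,  x_6 = 9.
Since x_6 = x_2 = 9, the sequence is eventually periodic: after a pre-period of length 1 it cycles with period 4.
For j ≥ 2, x_j depends only on (j - 2) mod 4. (32 - 2) mod 4 = 2, so x_{32} = x_4 = 36.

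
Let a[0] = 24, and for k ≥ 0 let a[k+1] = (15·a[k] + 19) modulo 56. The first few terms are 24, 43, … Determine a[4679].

11

Listing terms: a[0] = 24; a[1] = 43; a[2] = 48; a[3] = 11; a[4] = 16; a[5] = 35; a[6] = 40; a[7] = 3; a[8] = 8; a[9] = 27; a[10] = 32; a[11] = 51; a[12] = 0; a[13] = 19; a[14] = 24.
The sequence repeats with period 14.
So a[4679] = a[0 + ((4679-0) mod 14)] = a[3] = 11.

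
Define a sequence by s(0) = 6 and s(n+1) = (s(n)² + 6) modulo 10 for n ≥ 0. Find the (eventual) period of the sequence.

Computing terms: s(0) = 6, s(1) = 2, s(2) = 0, s(3) = 6.
The sequence repeats with period 3.

3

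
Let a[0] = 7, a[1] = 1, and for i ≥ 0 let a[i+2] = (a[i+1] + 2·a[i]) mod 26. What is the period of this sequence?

Listing terms: a[0] = 7; a[1] = 1; a[2] = 15; a[3] = 17; a[4] = 21; a[5] = 3; a[6] = 19; a[7] = 25; a[8] = 11; a[9] = 9; a[10] = 5; a[11] = 23; a[12] = 7; a[13] = 1.
Since (a[12], a[13]) = (a[0], a[1]) = (7, 1) (two consecutive terms determine the rest), the sequence is periodic with period 12.

12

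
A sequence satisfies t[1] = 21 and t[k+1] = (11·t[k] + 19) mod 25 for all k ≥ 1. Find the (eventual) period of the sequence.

We have t[1] = 21, t[2] = 0, t[3] = 19, t[4] = 3, t[5] = 2, t[6] = 16, t[7] = 20, t[8] = 14, t[9] = 23, t[10] = 22, t[11] = 11, t[12] = 15, t[13] = 9, t[14] = 18, t[15] = 17, t[16] = 6, t[17] = 10, t[18] = 4, t[19] = 13, t[20] = 12, t[21] = 1, t[22] = 5, t[23] = 24, t[24] = 8, t[25] = 7, t[26] = 21.
The sequence repeats with period 25.

25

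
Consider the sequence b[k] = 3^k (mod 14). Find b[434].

Computing terms: b[0] = 1,  b[1] = 3,  b[2] = 9,  b[3] = 13,  b[4] = 11,  b[5] = 5,  b[6] = 1.
Since b[6] = b[0] = 1, the sequence is periodic with period 6.
So b[434] = b[0 + ((434-0) mod 6)] = b[2] = 9.

9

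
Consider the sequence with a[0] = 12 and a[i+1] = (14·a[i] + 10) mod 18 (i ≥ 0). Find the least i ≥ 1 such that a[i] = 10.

3

Computing terms: a[0] = 12,  a[1] = 16,  a[2] = 0,  a[3] = 10,  a[4] = 6,  a[5] = 4,  a[6] = 12.
Since a[6] = a[0] = 12, the sequence is periodic with period 6.
The value 10 first appears (with i ≥ 1) at a[3].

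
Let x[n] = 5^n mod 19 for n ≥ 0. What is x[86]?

x[0] = 1, x[1] = 5, x[2] = 6, x[3] = 11, x[4] = 17, x[5] = 9, x[6] = 7, x[7] = 16, x[8] = 4, x[9] = 1.
Since x[9] = x[0] = 1, the sequence is periodic with period 9.
So x[86] = x[0 + ((86-0) mod 9)] = x[5] = 9.

9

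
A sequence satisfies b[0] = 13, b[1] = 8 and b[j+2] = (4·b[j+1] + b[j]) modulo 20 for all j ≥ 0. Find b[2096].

We have b[0] = 13; b[1] = 8; b[2] = 5; b[3] = 8; b[4] = 17; b[5] = 16; b[6] = 1; b[7] = 0; b[8] = 1; b[9] = 4; b[10] = 17; b[11] = 12; b[12] = 5; b[13] = 12; b[14] = 13; b[15] = 4; b[16] = 9; b[17] = 0; b[18] = 9; b[19] = 16; b[20] = 13; b[21] = 8.
The sequence repeats with period 20.
So b[2096] = b[0 + ((2096-0) mod 20)] = b[16] = 9.

9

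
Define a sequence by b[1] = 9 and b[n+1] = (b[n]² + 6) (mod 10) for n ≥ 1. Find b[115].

Computing terms: b[1] = 9, b[2] = 7, b[3] = 5, b[4] = 1, b[5] = 7.
Since b[5] = b[2] = 7, the sequence is eventually periodic: after a pre-period of length 1 it cycles with period 3.
For n ≥ 2, b[n] depends only on (n - 2) mod 3. (115 - 2) mod 3 = 2, so b[115] = b[4] = 1.

1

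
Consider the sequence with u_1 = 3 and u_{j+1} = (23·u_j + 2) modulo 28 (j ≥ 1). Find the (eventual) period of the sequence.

Listing terms: u_1 = 3,  u_2 = 15,  u_3 = 11,  u_4 = 3.
Since u_4 = u_1 = 3, the sequence is periodic with period 3.

3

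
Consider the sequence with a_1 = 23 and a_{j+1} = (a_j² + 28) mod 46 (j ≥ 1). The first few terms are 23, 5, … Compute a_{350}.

5

We have a_1 = 23,  a_2 = 5,  a_3 = 7,  a_4 = 31,  a_5 = 23.
Since a_5 = a_1 = 23, the sequence is periodic with period 4.
(350 - 1) mod 4 = 1, so a_{350} = a_2 = 5.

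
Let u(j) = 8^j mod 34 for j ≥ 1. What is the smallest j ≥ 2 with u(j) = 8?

u(1) = 8, u(2) = 30, u(3) = 2, u(4) = 16, u(5) = 26, u(6) = 4, u(7) = 32, u(8) = 18, u(9) = 8.
The sequence repeats with period 8.
The value 8 next appears (with j ≥ 2) at u(9).

9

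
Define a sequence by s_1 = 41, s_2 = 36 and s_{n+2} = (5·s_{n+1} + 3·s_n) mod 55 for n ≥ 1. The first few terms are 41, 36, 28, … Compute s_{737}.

Computing terms: s_1 = 41; s_2 = 36; s_3 = 28; s_4 = 28; s_5 = 4; s_6 = 49; s_7 = 37; s_8 = 2; s_9 = 11; s_{10} = 6; s_{11} = 8; s_{12} = 3; s_{13} = 39; s_{14} = 39; s_{15} = 37; s_{16} = 27; s_{17} = 26; s_{18} = 46; s_{19} = 33; s_{20} = 28; s_{21} = 19; s_{22} = 14; s_{23} = 17; s_{24} = 17; s_{25} = 26; s_{26} = 16; s_{27} = 48; s_{28} = 13; s_{29} = 44; s_{30} = 39; s_{31} = 52; s_{32} = 47; s_{33} = 6; s_{34} = 6; s_{35} = 48; s_{36} = 38; s_{37} = 4; s_{38} = 24; s_{39} = 22; s_{40} = 17; s_{41} = 41; s_{42} = 36.
The sequence repeats with period 40.
(737 - 1) mod 40 = 16, so s_{737} = s_{17} = 26.

26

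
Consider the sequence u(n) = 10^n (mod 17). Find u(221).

11

We have u(1) = 10, u(2) = 15, u(3) = 14, u(4) = 4, u(5) = 6, u(6) = 9, u(7) = 5, u(8) = 16, u(9) = 7, u(10) = 2, u(11) = 3, u(12) = 13, u(13) = 11, u(14) = 8, u(15) = 12, u(16) = 1, u(17) = 10.
The sequence repeats with period 16.
(221 - 1) mod 16 = 12, so u(221) = u(13) = 11.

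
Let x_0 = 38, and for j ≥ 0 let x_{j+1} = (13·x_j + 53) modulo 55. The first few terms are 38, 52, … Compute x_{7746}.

x_0 = 38, x_1 = 52, x_2 = 14, x_3 = 15, x_4 = 28, x_5 = 32, x_6 = 29, x_7 = 45, x_8 = 33, x_9 = 42, x_{10} = 49, x_{11} = 30, x_{12} = 3, x_{13} = 37, x_{14} = 39, x_{15} = 10, x_{16} = 18, x_{17} = 12, x_{18} = 44, x_{19} = 20, x_{20} = 38.
Since x_{20} = x_0 = 38, the sequence is periodic with period 20.
So x_{7746} = x_{0 + ((7746-0) mod 20)} = x_6 = 29.

29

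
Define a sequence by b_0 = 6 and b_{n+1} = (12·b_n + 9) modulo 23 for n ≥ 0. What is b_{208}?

17

Computing terms: b_0 = 6; b_1 = 12; b_2 = 15; b_3 = 5; b_4 = 0; b_5 = 9; b_6 = 2; b_7 = 10; b_8 = 14; b_9 = 16; b_{10} = 17; b_{11} = 6.
Since b_{11} = b_0 = 6, the sequence is periodic with period 11.
So b_{208} = b_{0 + ((208-0) mod 11)} = b_{10} = 17.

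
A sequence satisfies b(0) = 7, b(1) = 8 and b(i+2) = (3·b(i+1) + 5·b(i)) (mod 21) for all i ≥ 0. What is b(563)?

Listing terms: b(0) = 7, b(1) = 8, b(2) = 17, b(3) = 7, b(4) = 1, b(5) = 17, b(6) = 14, b(7) = 1, b(8) = 10, b(9) = 14, b(10) = 8, b(11) = 10, b(12) = 7, b(13) = 8.
Since (b(12), b(13)) = (b(0), b(1)) = (7, 8) (two consecutive terms determine the rest), the sequence is periodic with period 12.
So b(563) = b(0 + ((563-0) mod 12)) = b(11) = 10.

10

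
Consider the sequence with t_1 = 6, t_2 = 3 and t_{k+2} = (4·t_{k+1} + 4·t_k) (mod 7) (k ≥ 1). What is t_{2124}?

t_1 = 6, t_2 = 3, t_3 = 1, t_4 = 2, t_5 = 5, t_6 = 0, t_7 = 6, t_8 = 3.
The sequence repeats with period 6.
(2124 - 1) mod 6 = 5, so t_{2124} = t_6 = 0.

0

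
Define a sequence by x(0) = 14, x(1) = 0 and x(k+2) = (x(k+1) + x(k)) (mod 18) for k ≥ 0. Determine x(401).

We have x(0) = 14, x(1) = 0, x(2) = 14, x(3) = 14, x(4) = 10, x(5) = 6, x(6) = 16, x(7) = 4, x(8) = 2, x(9) = 6, x(10) = 8, x(11) = 14, x(12) = 4, x(13) = 0, x(14) = 4, x(15) = 4, x(16) = 8, x(17) = 12, x(18) = 2, x(19) = 14, x(20) = 16, x(21) = 12, x(22) = 10, x(23) = 4, x(24) = 14, x(25) = 0.
Since (x(24), x(25)) = (x(0), x(1)) = (14, 0) (two consecutive terms determine the rest), the sequence is periodic with period 24.
(401 - 0) mod 24 = 17, so x(401) = x(17) = 12.

12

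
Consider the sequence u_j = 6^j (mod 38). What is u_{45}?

20

We have u_1 = 6, u_2 = 36, u_3 = 26, u_4 = 4, u_5 = 24, u_6 = 30, u_7 = 28, u_8 = 16, u_9 = 20, u_{10} = 6.
Since u_{10} = u_1 = 6, the sequence is periodic with period 9.
So u_{45} = u_{1 + ((45-1) mod 9)} = u_9 = 20.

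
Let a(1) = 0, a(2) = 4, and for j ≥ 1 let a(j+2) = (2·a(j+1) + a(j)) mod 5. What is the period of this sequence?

We have a(1) = 0,  a(2) = 4,  a(3) = 3,  a(4) = 0,  a(5) = 3,  a(6) = 1,  a(7) = 0,  a(8) = 1,  a(9) = 2,  a(10) = 0,  a(11) = 2,  a(12) = 4,  a(13) = 0,  a(14) = 4.
Since (a(13), a(14)) = (a(1), a(2)) = (0, 4) (two consecutive terms determine the rest), the sequence is periodic with period 12.

12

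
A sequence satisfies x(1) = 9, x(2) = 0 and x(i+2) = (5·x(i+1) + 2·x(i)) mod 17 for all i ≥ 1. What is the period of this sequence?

Listing terms: x(1) = 9,  x(2) = 0,  x(3) = 1,  x(4) = 5,  x(5) = 10,  x(6) = 9,  x(7) = 14,  x(8) = 3,  x(9) = 9,  x(10) = 0.
Since (x(9), x(10)) = (x(1), x(2)) = (9, 0) (two consecutive terms determine the rest), the sequence is periodic with period 8.

8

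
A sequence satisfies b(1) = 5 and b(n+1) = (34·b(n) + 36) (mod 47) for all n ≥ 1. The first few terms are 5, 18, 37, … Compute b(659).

Computing terms: b(1) = 5, b(2) = 18, b(3) = 37, b(4) = 25, b(5) = 40, b(6) = 33, b(7) = 30, b(8) = 22, b(9) = 32, b(10) = 43, b(11) = 41, b(12) = 20, b(13) = 11, b(14) = 34, b(15) = 17, b(16) = 3, b(17) = 44, b(18) = 28, b(19) = 1, b(20) = 23, b(21) = 19, b(22) = 24, b(23) = 6, b(24) = 5.
The sequence repeats with period 23.
(659 - 1) mod 23 = 14, so b(659) = b(15) = 17.

17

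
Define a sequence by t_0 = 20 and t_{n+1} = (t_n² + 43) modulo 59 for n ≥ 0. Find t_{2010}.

Computing terms: t_0 = 20; t_1 = 30; t_2 = 58; t_3 = 44; t_4 = 32; t_5 = 5; t_6 = 9; t_7 = 6; t_8 = 20.
The sequence repeats with period 8.
So t_{2010} = t_{0 + ((2010-0) mod 8)} = t_2 = 58.

58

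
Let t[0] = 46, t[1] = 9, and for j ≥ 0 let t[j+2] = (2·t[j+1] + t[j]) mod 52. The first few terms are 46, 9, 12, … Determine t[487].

t[0] = 46; t[1] = 9; t[2] = 12; t[3] = 33; t[4] = 26; t[5] = 33; t[6] = 40; t[7] = 9; t[8] = 6; t[9] = 21; t[10] = 48; t[11] = 13; t[12] = 22; t[13] = 5; t[14] = 32; t[15] = 17; t[16] = 14; t[17] = 45; t[18] = 0; t[19] = 45; t[20] = 38; t[21] = 17; t[22] = 20; t[23] = 5; t[24] = 30; t[25] = 13; t[26] = 4; t[27] = 21; t[28] = 46; t[29] = 9.
Since (t[28], t[29]) = (t[0], t[1]) = (46, 9) (two consecutive terms determine the rest), the sequence is periodic with period 28.
So t[487] = t[0 + ((487-0) mod 28)] = t[11] = 13.

13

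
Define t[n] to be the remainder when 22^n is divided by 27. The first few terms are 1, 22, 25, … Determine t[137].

25

We have t[0] = 1,  t[1] = 22,  t[2] = 25,  t[3] = 10,  t[4] = 4,  t[5] = 7,  t[6] = 19,  t[7] = 13,  t[8] = 16,  t[9] = 1.
Since t[9] = t[0] = 1, the sequence is periodic with period 9.
(137 - 0) mod 9 = 2, so t[137] = t[2] = 25.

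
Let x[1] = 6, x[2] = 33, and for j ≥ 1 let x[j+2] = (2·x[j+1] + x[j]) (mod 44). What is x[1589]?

30

We have x[1] = 6, x[2] = 33, x[3] = 28, x[4] = 1, x[5] = 30, x[6] = 17, x[7] = 20, x[8] = 13, x[9] = 2, x[10] = 17, x[11] = 36, x[12] = 1, x[13] = 38, x[14] = 33, x[15] = 16, x[16] = 21, x[17] = 14, x[18] = 5, x[19] = 24, x[20] = 9, x[21] = 42, x[22] = 5, x[23] = 8, x[24] = 21, x[25] = 6, x[26] = 33.
The sequence repeats with period 24.
(1589 - 1) mod 24 = 4, so x[1589] = x[5] = 30.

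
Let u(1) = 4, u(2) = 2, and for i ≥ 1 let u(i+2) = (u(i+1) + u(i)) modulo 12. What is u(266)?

Computing terms: u(1) = 4; u(2) = 2; u(3) = 6; u(4) = 8; u(5) = 2; u(6) = 10; u(7) = 0; u(8) = 10; u(9) = 10; u(10) = 8; u(11) = 6; u(12) = 2; u(13) = 8; u(14) = 10; u(15) = 6; u(16) = 4; u(17) = 10; u(18) = 2; u(19) = 0; u(20) = 2; u(21) = 2; u(22) = 4; u(23) = 6; u(24) = 10; u(25) = 4; u(26) = 2.
The sequence repeats with period 24.
(266 - 1) mod 24 = 1, so u(266) = u(2) = 2.

2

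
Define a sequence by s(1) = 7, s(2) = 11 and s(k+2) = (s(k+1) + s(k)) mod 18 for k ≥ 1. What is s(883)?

3

Listing terms: s(1) = 7; s(2) = 11; s(3) = 0; s(4) = 11; s(5) = 11; s(6) = 4; s(7) = 15; s(8) = 1; s(9) = 16; s(10) = 17; s(11) = 15; s(12) = 14; s(13) = 11; s(14) = 7; s(15) = 0; s(16) = 7; s(17) = 7; s(18) = 14; s(19) = 3; s(20) = 17; s(21) = 2; s(22) = 1; s(23) = 3; s(24) = 4; s(25) = 7; s(26) = 11.
Since (s(25), s(26)) = (s(1), s(2)) = (7, 11) (two consecutive terms determine the rest), the sequence is periodic with period 24.
So s(883) = s(1 + ((883-1) mod 24)) = s(19) = 3.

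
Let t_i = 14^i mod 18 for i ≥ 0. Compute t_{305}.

We have t_0 = 1; t_1 = 14; t_2 = 16; t_3 = 8; t_4 = 4; t_5 = 2; t_6 = 10; t_7 = 14.
Since t_7 = t_1 = 14, the sequence is eventually periodic: after a pre-period of length 1 it cycles with period 6.
For i ≥ 1, t_i depends only on (i - 1) mod 6. (305 - 1) mod 6 = 4, so t_{305} = t_5 = 2.

2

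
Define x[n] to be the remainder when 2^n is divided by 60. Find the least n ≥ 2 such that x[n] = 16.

4

x[1] = 2, x[2] = 4, x[3] = 8, x[4] = 16, x[5] = 32, x[6] = 4.
Since x[6] = x[2] = 4, the sequence is eventually periodic: after a pre-period of length 1 it cycles with period 4.
The value 16 first appears (with n ≥ 2) at x[4].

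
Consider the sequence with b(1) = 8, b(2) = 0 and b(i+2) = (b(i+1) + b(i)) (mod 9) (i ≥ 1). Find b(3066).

We have b(1) = 8; b(2) = 0; b(3) = 8; b(4) = 8; b(5) = 7; b(6) = 6; b(7) = 4; b(8) = 1; b(9) = 5; b(10) = 6; b(11) = 2; b(12) = 8; b(13) = 1; b(14) = 0; b(15) = 1; b(16) = 1; b(17) = 2; b(18) = 3; b(19) = 5; b(20) = 8; b(21) = 4; b(22) = 3; b(23) = 7; b(24) = 1; b(25) = 8; b(26) = 0.
The sequence repeats with period 24.
So b(3066) = b(1 + ((3066-1) mod 24)) = b(18) = 3.

3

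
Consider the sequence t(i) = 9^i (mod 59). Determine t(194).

29

Listing terms: t(0) = 1; t(1) = 9; t(2) = 22; t(3) = 21; t(4) = 12; t(5) = 49; t(6) = 28; t(7) = 16; t(8) = 26; t(9) = 57; t(10) = 41; t(11) = 15; t(12) = 17; t(13) = 35; t(14) = 20; t(15) = 3; t(16) = 27; t(17) = 7; t(18) = 4; t(19) = 36; t(20) = 29; t(21) = 25; t(22) = 48; t(23) = 19; t(24) = 53; t(25) = 5; t(26) = 45; t(27) = 51; t(28) = 46; t(29) = 1.
Since t(29) = t(0) = 1, the sequence is periodic with period 29.
(194 - 0) mod 29 = 20, so t(194) = t(20) = 29.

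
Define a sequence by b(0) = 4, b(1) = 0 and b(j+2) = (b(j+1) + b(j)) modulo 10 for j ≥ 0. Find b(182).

4

Computing terms: b(0) = 4, b(1) = 0, b(2) = 4, b(3) = 4, b(4) = 8, b(5) = 2, b(6) = 0, b(7) = 2, b(8) = 2, b(9) = 4, b(10) = 6, b(11) = 0, b(12) = 6, b(13) = 6, b(14) = 2, b(15) = 8, b(16) = 0, b(17) = 8, b(18) = 8, b(19) = 6, b(20) = 4, b(21) = 0.
Since (b(20), b(21)) = (b(0), b(1)) = (4, 0) (two consecutive terms determine the rest), the sequence is periodic with period 20.
So b(182) = b(0 + ((182-0) mod 20)) = b(2) = 4.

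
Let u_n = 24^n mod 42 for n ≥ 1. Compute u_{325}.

u_1 = 24, u_2 = 30, u_3 = 6, u_4 = 18, u_5 = 12, u_6 = 36, u_7 = 24.
The sequence repeats with period 6.
So u_{325} = u_{1 + ((325-1) mod 6)} = u_1 = 24.

24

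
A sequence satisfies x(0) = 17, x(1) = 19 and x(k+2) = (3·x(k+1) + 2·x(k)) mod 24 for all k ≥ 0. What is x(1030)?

19

Listing terms: x(0) = 17,  x(1) = 19,  x(2) = 19,  x(3) = 23,  x(4) = 11,  x(5) = 7,  x(6) = 19,  x(7) = 23.
Since (x(6), x(7)) = (x(2), x(3)) = (19, 23) (two consecutive terms determine the rest), the sequence is eventually periodic: after a pre-period of length 2 it cycles with period 4.
For k ≥ 2, x(k) depends only on (k - 2) mod 4. (1030 - 2) mod 4 = 0, so x(1030) = x(2) = 19.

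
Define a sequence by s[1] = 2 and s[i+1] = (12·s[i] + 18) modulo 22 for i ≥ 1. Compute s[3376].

Computing terms: s[1] = 2,  s[2] = 20,  s[3] = 16,  s[4] = 12,  s[5] = 8,  s[6] = 4,  s[7] = 0,  s[8] = 18,  s[9] = 14,  s[10] = 10,  s[11] = 6,  s[12] = 2.
Since s[12] = s[1] = 2, the sequence is periodic with period 11.
(3376 - 1) mod 11 = 9, so s[3376] = s[10] = 10.

10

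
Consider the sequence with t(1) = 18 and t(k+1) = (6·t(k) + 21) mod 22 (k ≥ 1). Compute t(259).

t(1) = 18,  t(2) = 19,  t(3) = 3,  t(4) = 17,  t(5) = 13,  t(6) = 11,  t(7) = 21,  t(8) = 15,  t(9) = 1,  t(10) = 5,  t(11) = 7,  t(12) = 19.
Since t(12) = t(2) = 19, the sequence is eventually periodic: after a pre-period of length 1 it cycles with period 10.
For k ≥ 2, t(k) depends only on (k - 2) mod 10. (259 - 2) mod 10 = 7, so t(259) = t(9) = 1.

1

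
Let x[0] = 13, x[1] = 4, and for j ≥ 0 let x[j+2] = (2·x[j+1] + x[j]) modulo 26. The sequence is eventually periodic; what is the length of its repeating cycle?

x[0] = 13,  x[1] = 4,  x[2] = 21,  x[3] = 20,  x[4] = 9,  x[5] = 12,  x[6] = 7,  x[7] = 0,  x[8] = 7,  x[9] = 14,  x[10] = 9,  x[11] = 6,  x[12] = 21,  x[13] = 22,  x[14] = 13,  x[15] = 22,  x[16] = 5,  x[17] = 6,  x[18] = 17,  x[19] = 14,  x[20] = 19,  x[21] = 0,  x[22] = 19,  x[23] = 12,  x[24] = 17,  x[25] = 20,  x[26] = 5,  x[27] = 4,  x[28] = 13,  x[29] = 4.
Since (x[28], x[29]) = (x[0], x[1]) = (13, 4) (two consecutive terms determine the rest), the sequence is periodic with period 28.

28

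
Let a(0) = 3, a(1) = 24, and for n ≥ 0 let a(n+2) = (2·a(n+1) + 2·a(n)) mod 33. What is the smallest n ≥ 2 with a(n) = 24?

Listing terms: a(0) = 3,  a(1) = 24,  a(2) = 21,  a(3) = 24,  a(4) = 24,  a(5) = 30,  a(6) = 9,  a(7) = 12,  a(8) = 9,  a(9) = 9,  a(10) = 3,  a(11) = 24.
Since (a(10), a(11)) = (a(0), a(1)) = (3, 24) (two consecutive terms determine the rest), the sequence is periodic with period 10.
The value 24 first appears (with n ≥ 2) at a(3).

3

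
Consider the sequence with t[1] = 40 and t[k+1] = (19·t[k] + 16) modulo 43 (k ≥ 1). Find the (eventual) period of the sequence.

t[1] = 40,  t[2] = 2,  t[3] = 11,  t[4] = 10,  t[5] = 34,  t[6] = 17,  t[7] = 38,  t[8] = 7,  t[9] = 20,  t[10] = 9,  t[11] = 15,  t[12] = 0,  t[13] = 16,  t[14] = 19,  t[15] = 33,  t[16] = 41,  t[17] = 21,  t[18] = 28,  t[19] = 32,  t[20] = 22,  t[21] = 4,  t[22] = 6,  t[23] = 1,  t[24] = 35,  t[25] = 36,  t[26] = 12,  t[27] = 29,  t[28] = 8,  t[29] = 39,  t[30] = 26,  t[31] = 37,  t[32] = 31,  t[33] = 3,  t[34] = 30,  t[35] = 27,  t[36] = 13,  t[37] = 5,  t[38] = 25,  t[39] = 18,  t[40] = 14,  t[41] = 24,  t[42] = 42,  t[43] = 40.
Since t[43] = t[1] = 40, the sequence is periodic with period 42.

42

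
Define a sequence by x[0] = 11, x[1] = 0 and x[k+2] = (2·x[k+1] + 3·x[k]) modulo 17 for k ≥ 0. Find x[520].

Listing terms: x[0] = 11,  x[1] = 0,  x[2] = 16,  x[3] = 15,  x[4] = 10,  x[5] = 14,  x[6] = 7,  x[7] = 5,  x[8] = 14,  x[9] = 9,  x[10] = 9,  x[11] = 11,  x[12] = 15,  x[13] = 12,  x[14] = 1,  x[15] = 4,  x[16] = 11,  x[17] = 0.
The sequence repeats with period 16.
(520 - 0) mod 16 = 8, so x[520] = x[8] = 14.

14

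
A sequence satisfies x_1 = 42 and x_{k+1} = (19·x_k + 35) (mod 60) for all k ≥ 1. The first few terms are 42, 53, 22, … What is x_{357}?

22

Computing terms: x_1 = 42, x_2 = 53, x_3 = 22, x_4 = 33, x_5 = 2, x_6 = 13, x_7 = 42.
Since x_7 = x_1 = 42, the sequence is periodic with period 6.
(357 - 1) mod 6 = 2, so x_{357} = x_3 = 22.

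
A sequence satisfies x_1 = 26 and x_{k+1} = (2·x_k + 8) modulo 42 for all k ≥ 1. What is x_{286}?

Computing terms: x_1 = 26, x_2 = 18, x_3 = 2, x_4 = 12, x_5 = 32, x_6 = 30, x_7 = 26.
Since x_7 = x_1 = 26, the sequence is periodic with period 6.
(286 - 1) mod 6 = 3, so x_{286} = x_4 = 12.

12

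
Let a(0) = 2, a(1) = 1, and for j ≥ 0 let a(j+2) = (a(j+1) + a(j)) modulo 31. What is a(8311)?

Listing terms: a(0) = 2,  a(1) = 1,  a(2) = 3,  a(3) = 4,  a(4) = 7,  a(5) = 11,  a(6) = 18,  a(7) = 29,  a(8) = 16,  a(9) = 14,  a(10) = 30,  a(11) = 13,  a(12) = 12,  a(13) = 25,  a(14) = 6,  a(15) = 0,  a(16) = 6,  a(17) = 6,  a(18) = 12,  a(19) = 18,  a(20) = 30,  a(21) = 17,  a(22) = 16,  a(23) = 2,  a(24) = 18,  a(25) = 20,  a(26) = 7,  a(27) = 27,  a(28) = 3,  a(29) = 30,  a(30) = 2,  a(31) = 1.
The sequence repeats with period 30.
So a(8311) = a(0 + ((8311-0) mod 30)) = a(1) = 1.

1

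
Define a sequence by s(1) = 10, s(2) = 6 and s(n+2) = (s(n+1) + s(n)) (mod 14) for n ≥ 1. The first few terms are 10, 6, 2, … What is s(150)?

Listing terms: s(1) = 10,  s(2) = 6,  s(3) = 2,  s(4) = 8,  s(5) = 10,  s(6) = 4,  s(7) = 0,  s(8) = 4,  s(9) = 4,  s(10) = 8,  s(11) = 12,  s(12) = 6,  s(13) = 4,  s(14) = 10,  s(15) = 0,  s(16) = 10,  s(17) = 10,  s(18) = 6.
Since (s(17), s(18)) = (s(1), s(2)) = (10, 6) (two consecutive terms determine the rest), the sequence is periodic with period 16.
(150 - 1) mod 16 = 5, so s(150) = s(6) = 4.

4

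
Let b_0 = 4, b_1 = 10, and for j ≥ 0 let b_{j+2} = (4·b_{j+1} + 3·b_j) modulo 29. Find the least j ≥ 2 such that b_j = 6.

3

We have b_0 = 4, b_1 = 10, b_2 = 23, b_3 = 6, b_4 = 6, b_5 = 13, b_6 = 12, b_7 = 0, b_8 = 7, b_9 = 28, b_{10} = 17, b_{11} = 7, b_{12} = 21, b_{13} = 18, b_{14} = 19, b_{15} = 14, b_{16} = 26, b_{17} = 1, b_{18} = 24, b_{19} = 12, b_{20} = 4, b_{21} = 23, b_{22} = 17, b_{23} = 21, b_{24} = 19, b_{25} = 23, b_{26} = 4, b_{27} = 27, b_{28} = 4, b_{29} = 10.
The sequence repeats with period 28.
The value 6 first appears (with j ≥ 2) at b_3.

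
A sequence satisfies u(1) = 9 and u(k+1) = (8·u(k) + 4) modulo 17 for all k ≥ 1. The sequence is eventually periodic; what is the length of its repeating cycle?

8

We have u(1) = 9,  u(2) = 8,  u(3) = 0,  u(4) = 4,  u(5) = 2,  u(6) = 3,  u(7) = 11,  u(8) = 7,  u(9) = 9.
The sequence repeats with period 8.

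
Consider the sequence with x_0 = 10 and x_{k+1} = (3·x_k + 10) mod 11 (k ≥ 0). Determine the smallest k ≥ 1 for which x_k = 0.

4

x_0 = 10,  x_1 = 7,  x_2 = 9,  x_3 = 4,  x_4 = 0,  x_5 = 10.
Since x_5 = x_0 = 10, the sequence is periodic with period 5.
The value 0 first appears (with k ≥ 1) at x_4.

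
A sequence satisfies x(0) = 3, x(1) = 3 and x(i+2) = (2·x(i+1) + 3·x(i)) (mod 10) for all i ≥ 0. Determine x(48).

3

x(0) = 3, x(1) = 3, x(2) = 5, x(3) = 9, x(4) = 3, x(5) = 3.
Since (x(4), x(5)) = (x(0), x(1)) = (3, 3) (two consecutive terms determine the rest), the sequence is periodic with period 4.
(48 - 0) mod 4 = 0, so x(48) = x(0) = 3.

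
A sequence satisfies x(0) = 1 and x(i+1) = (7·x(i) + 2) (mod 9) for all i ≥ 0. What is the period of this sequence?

9

Computing terms: x(0) = 1; x(1) = 0; x(2) = 2; x(3) = 7; x(4) = 6; x(5) = 8; x(6) = 4; x(7) = 3; x(8) = 5; x(9) = 1.
The sequence repeats with period 9.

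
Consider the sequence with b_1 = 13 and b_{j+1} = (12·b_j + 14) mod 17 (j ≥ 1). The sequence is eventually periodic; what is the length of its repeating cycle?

16

Listing terms: b_1 = 13; b_2 = 0; b_3 = 14; b_4 = 12; b_5 = 5; b_6 = 6; b_7 = 1; b_8 = 9; b_9 = 3; b_{10} = 16; b_{11} = 2; b_{12} = 4; b_{13} = 11; b_{14} = 10; b_{15} = 15; b_{16} = 7; b_{17} = 13.
Since b_{17} = b_1 = 13, the sequence is periodic with period 16.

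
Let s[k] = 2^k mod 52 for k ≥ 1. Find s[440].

48

Listing terms: s[1] = 2; s[2] = 4; s[3] = 8; s[4] = 16; s[5] = 32; s[6] = 12; s[7] = 24; s[8] = 48; s[9] = 44; s[10] = 36; s[11] = 20; s[12] = 40; s[13] = 28; s[14] = 4.
Since s[14] = s[2] = 4, the sequence is eventually periodic: after a pre-period of length 1 it cycles with period 12.
For k ≥ 2, s[k] depends only on (k - 2) mod 12. (440 - 2) mod 12 = 6, so s[440] = s[8] = 48.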